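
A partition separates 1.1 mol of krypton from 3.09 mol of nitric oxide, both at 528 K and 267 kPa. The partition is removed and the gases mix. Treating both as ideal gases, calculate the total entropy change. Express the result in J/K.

Mole fractions: x_A = 1.1/4.19 = 0.263, x_B = 0.737.
ΔS_mix = −R(n_A ln x_A + n_B ln x_B) = −8.314 × (1.1 ln 0.263 + 3.09 ln 0.737) = 20.1 J/K.

ΔS_mix = 20.1 J/K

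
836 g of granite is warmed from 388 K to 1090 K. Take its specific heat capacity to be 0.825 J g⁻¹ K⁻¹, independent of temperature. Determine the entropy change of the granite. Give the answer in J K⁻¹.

ΔS = ∫dQ_rev/T = m c ln(T₂/T₁) = 836 × 0.825 × ln(1090/388) = 712 J/K.

ΔS = 712 J/K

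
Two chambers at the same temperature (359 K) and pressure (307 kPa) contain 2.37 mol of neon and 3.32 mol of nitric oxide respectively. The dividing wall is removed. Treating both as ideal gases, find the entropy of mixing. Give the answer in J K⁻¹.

Mole fractions: x_A = 2.37/5.69 = 0.417, x_B = 0.583.
ΔS_mix = −R(n_A ln x_A + n_B ln x_B) = −8.314 × (2.37 ln 0.417 + 3.32 ln 0.583) = 32.1 J/K.

ΔS_mix = 32.1 J/K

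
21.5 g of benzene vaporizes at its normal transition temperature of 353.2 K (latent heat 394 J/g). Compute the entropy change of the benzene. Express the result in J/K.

Heat absorbed by the substance: Q = mL = 21.5 × 394 = 8471 J.
At constant T, ΔS = Q_rev/T = 8471 / 353.2 = 24 J/K.

ΔS = 24 J/K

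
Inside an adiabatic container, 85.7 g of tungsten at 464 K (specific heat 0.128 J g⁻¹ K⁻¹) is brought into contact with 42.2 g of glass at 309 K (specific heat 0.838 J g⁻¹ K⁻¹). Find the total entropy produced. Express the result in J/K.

Energy balance: T_f = (m₁c₁T₁ + m₂c₂T₂)/(m₁c₁ + m₂c₂) = 345.7 K.
ΔS₁ = m₁c₁ ln(T_f/T₁) = 10.9696 × ln(345.7/464) = -3.229 J/K.
ΔS₂ = m₂c₂ ln(T_f/T₂) = 35.3636 × ln(345.7/309) = 3.969 J/K.
ΔS_total = -3.229 + 3.969 = 0.74 J/K.

ΔS_total = 0.74 J/K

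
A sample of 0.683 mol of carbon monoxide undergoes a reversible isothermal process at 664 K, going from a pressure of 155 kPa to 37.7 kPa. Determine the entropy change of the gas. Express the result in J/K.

For an isothermal ideal gas ΔS_gas = nR ln(P₁/P₂) = 0.683 × 8.314 × ln(155/37.7) = 8.03 J/K.

ΔS_gas = 8.03 J/K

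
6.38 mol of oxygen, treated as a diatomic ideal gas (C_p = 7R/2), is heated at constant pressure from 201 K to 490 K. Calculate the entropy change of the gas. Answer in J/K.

ΔS = 165 J/K

At constant pressure, ΔS = nC_p ln(T₂/T₁) with C_p = 7R/2 = 29.1 J mol⁻¹ K⁻¹.
ΔS = 6.38 × 29.1 × ln(490/201) = 165 J/K.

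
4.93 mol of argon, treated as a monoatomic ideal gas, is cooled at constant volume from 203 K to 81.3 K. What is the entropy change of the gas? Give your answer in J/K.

ΔS = -56.3 J/K

At constant volume, ΔS = nC_V ln(T₂/T₁) with C_V = 3R/2 = 12.47 J mol⁻¹ K⁻¹.
ΔS = 4.93 × 12.47 × ln(81.3/203) = -56.3 J/K.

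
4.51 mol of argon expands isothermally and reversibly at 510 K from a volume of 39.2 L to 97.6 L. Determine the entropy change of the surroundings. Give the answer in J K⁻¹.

For an isothermal ideal gas ΔS_gas = nR ln(V₂/V₁) = 4.51 × 8.314 × ln(97.6/39.2) = 34.2 J/K.
The process is reversible, so ΔS_surr = −ΔS_gas = -34.2 J/K and ΔS_universe = 0.

ΔS_surr = -34.2 J/K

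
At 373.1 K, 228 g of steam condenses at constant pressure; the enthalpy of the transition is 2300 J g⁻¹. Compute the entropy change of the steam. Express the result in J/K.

ΔS = -1410 J/K

Heat released by the substance: Q = −mL = −228 × 2300 = −524400 J.
At constant T, ΔS = Q_rev/T = −524400 / 373.1 = -1410 J/K.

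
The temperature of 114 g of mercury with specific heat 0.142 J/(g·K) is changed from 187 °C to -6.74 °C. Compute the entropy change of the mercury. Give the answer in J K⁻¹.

In kelvin: T₁ = 460.15 K, T₂ = 266.41 K. ΔS = ∫dQ_rev/T = m c ln(T₂/T₁) = 114 × 0.142 × ln(266.41/460.15) = -8.85 J/K.

ΔS = -8.85 J/K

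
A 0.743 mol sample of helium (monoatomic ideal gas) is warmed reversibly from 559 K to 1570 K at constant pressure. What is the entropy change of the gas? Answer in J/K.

At constant pressure, ΔS = nC_p ln(T₂/T₁) with C_p = 5R/2 = 20.79 J mol⁻¹ K⁻¹.
ΔS = 0.743 × 20.79 × ln(1570/559) = 15.9 J/K.

ΔS = 15.9 J/K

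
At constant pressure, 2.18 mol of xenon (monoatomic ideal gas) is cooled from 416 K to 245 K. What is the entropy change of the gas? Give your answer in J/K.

At constant pressure, ΔS = nC_p ln(T₂/T₁) with C_p = 5R/2 = 20.79 J mol⁻¹ K⁻¹.
ΔS = 2.18 × 20.79 × ln(245/416) = -24 J/K.

ΔS = -24 J/K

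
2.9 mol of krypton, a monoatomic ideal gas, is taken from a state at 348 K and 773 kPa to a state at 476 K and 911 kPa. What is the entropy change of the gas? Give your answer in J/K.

ΔS = 14.9 J/K

ΔS = nC_p ln(T₂/T₁) − nR ln(P₂/P₁), with C_p = 5R/2 = 20.79 J mol⁻¹ K⁻¹ for a monoatomic ideal gas.
ΔS = 2.9 × [20.79 × ln(476/348) − 8.314 × ln(911/773)] = 14.9 J/K.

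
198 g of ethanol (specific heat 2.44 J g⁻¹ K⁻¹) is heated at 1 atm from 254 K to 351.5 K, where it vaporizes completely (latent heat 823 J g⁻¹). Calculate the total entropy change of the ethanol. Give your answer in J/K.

Warming step: ΔS₁ = m c ln(T_tr/T_i) = 198 × 2.44 × ln(351.5/254) = 157 J/K.
Phase change: ΔS₂ = +mL/T_tr = 198 × 823 / 351.5 = 463.6 J/K.
ΔS_total = (157) + (463.6) = 621 J/K.

ΔS = 621 J/K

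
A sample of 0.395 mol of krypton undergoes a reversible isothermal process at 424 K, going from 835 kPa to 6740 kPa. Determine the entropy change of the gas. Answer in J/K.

ΔS_gas = -6.86 J/K

For an isothermal ideal gas ΔS_gas = nR ln(P₁/P₂) = 0.395 × 8.314 × ln(835/6740) = -6.86 J/K.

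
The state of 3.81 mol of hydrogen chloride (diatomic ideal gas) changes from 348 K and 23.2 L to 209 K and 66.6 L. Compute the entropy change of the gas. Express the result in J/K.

Entropy is a state function: ΔS = nC_V ln(T₂/T₁) + nR ln(V₂/V₁), with C_V = 5R/2 = 20.79 J mol⁻¹ K⁻¹ for a diatomic ideal gas.
ΔS = 3.81 × [20.79 × ln(209/348) + 8.314 × ln(66.6/23.2)] = -6.97 J/K.

ΔS = -6.97 J/K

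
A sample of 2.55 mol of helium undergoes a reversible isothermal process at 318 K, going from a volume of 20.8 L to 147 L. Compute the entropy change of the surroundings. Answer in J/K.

For an isothermal ideal gas ΔS_gas = nR ln(V₂/V₁) = 2.55 × 8.314 × ln(147/20.8) = 41.5 J/K.
The process is reversible, so ΔS_surr = −ΔS_gas = -41.5 J/K and ΔS_universe = 0.

ΔS_surr = -41.5 J/K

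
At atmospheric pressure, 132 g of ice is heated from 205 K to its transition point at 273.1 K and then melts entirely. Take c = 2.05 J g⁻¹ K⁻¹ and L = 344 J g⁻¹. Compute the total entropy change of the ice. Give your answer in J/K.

ΔS = 244 J/K

Warming step: ΔS₁ = m c ln(T_tr/T_i) = 132 × 2.05 × ln(273.1/205) = 77.62 J/K.
Phase change: ΔS₂ = +mL/T_tr = 132 × 344 / 273.1 = 166.3 J/K.
ΔS_total = (77.62) + (166.3) = 244 J/K.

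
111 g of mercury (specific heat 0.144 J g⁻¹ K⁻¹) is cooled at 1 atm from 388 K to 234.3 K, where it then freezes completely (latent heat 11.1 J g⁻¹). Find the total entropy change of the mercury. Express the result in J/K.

Cooling step: ΔS₁ = m c ln(T_tr/T_i) = 111 × 0.144 × ln(234.3/388) = -8.062 J/K.
Phase change: ΔS₂ = −mL/T_tr = −111 × 11.1 / 234.3 = -5.259 J/K.
ΔS_total = (-8.062) + (-5.259) = -13.3 J/K.

ΔS = -13.3 J/K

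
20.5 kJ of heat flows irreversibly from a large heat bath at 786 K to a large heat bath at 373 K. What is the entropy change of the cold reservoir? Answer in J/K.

The cold reservoir gains heat Q, so ΔS_cold = +Q/T_C = 20500/373 = 55 J/K.

ΔS_cold = 55 J/K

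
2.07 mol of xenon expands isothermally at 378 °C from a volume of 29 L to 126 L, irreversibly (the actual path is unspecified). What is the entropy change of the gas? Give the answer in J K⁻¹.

ΔS_gas = 25.3 J/K

Entropy is a state function, so ΔS_gas depends only on the end states.
For an isothermal ideal gas ΔS_gas = nR ln(V₂/V₁) = 2.07 × 8.314 × ln(126/29) = 25.3 J/K.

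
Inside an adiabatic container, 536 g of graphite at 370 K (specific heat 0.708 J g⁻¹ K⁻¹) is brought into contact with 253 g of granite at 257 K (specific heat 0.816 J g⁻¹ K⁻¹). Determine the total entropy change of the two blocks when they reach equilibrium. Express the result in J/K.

Energy balance: T_f = (m₁c₁T₁ + m₂c₂T₂)/(m₁c₁ + m₂c₂) = 330.19 K.
ΔS₁ = m₁c₁ ln(T_f/T₁) = 379.488 × ln(330.19/370) = -43.2 J/K.
ΔS₂ = m₂c₂ ln(T_f/T₂) = 206.448 × ln(330.19/257) = 51.73 J/K.
ΔS_total = -43.2 + 51.73 = 8.53 J/K.

ΔS_total = 8.53 J/K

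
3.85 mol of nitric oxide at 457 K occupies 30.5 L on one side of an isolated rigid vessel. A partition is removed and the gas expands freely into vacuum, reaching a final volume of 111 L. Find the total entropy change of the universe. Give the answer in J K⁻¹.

ΔS_universe = 41.3 J/K

For an ideal gas in free expansion Q = 0 and W = 0, so T is unchanged.
Entropy is a state function; using a reversible isothermal path, ΔS_gas = nR ln(V₂/V₁) = 3.85 × 8.314 × ln(111/30.5) = 41.3 J/K.
The insulated surroundings exchange no heat, so ΔS_surr = 0 and ΔS_universe = ΔS_gas.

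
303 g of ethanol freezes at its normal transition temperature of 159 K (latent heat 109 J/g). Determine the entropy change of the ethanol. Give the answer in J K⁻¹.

Heat released by the substance: Q = −mL = −303 × 109 = −33027 J.
At constant T, ΔS = Q_rev/T = −33027 / 159 = -208 J/K.

ΔS = -208 J/K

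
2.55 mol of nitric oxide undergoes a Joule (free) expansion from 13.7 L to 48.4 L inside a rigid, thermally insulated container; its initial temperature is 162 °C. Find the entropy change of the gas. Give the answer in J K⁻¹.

ΔS_gas = 26.8 J/K

For an ideal gas in free expansion Q = 0 and W = 0, so T is unchanged.
Entropy is a state function; using a reversible isothermal path, ΔS_gas = nR ln(V₂/V₁) = 2.55 × 8.314 × ln(48.4/13.7) = 26.8 J/K.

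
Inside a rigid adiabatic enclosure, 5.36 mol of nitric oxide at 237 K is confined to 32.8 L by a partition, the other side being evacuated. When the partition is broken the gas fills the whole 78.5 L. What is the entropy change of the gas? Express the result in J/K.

For an ideal gas in free expansion Q = 0 and W = 0, so T is unchanged.
Entropy is a state function; using a reversible isothermal path, ΔS_gas = nR ln(V₂/V₁) = 5.36 × 8.314 × ln(78.5/32.8) = 38.9 J/K.

ΔS_gas = 38.9 J/K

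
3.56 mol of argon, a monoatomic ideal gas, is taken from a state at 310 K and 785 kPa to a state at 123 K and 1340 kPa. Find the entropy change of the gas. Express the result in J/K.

ΔS = -84.2 J/K

ΔS = nC_p ln(T₂/T₁) − nR ln(P₂/P₁), with C_p = 5R/2 = 20.79 J mol⁻¹ K⁻¹ for a monoatomic ideal gas.
ΔS = 3.56 × [20.79 × ln(123/310) − 8.314 × ln(1340/785)] = -84.2 J/K.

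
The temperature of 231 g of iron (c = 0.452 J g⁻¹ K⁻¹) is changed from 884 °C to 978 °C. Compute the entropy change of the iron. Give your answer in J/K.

ΔS = 8.15 J/K

In kelvin: T₁ = 1157.15 K, T₂ = 1251.15 K. ΔS = ∫dQ_rev/T = m c ln(T₂/T₁) = 231 × 0.452 × ln(1251.15/1157.15) = 8.15 J/K.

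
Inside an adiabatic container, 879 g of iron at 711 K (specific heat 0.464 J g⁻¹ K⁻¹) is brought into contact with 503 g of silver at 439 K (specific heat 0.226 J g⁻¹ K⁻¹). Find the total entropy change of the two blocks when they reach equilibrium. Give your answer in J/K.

Energy balance: T_f = (m₁c₁T₁ + m₂c₂T₂)/(m₁c₁ + m₂c₂) = 651.71 K.
ΔS₁ = m₁c₁ ln(T_f/T₁) = 407.856 × ln(651.71/711) = -35.51 J/K.
ΔS₂ = m₂c₂ ln(T_f/T₂) = 113.678 × ln(651.71/439) = 44.91 J/K.
ΔS_total = -35.51 + 44.91 = 9.4 J/K.

ΔS_total = 9.4 J/K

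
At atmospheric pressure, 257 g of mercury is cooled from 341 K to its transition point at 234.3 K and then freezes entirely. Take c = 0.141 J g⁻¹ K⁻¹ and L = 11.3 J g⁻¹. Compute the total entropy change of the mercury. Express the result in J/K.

Cooling step: ΔS₁ = m c ln(T_tr/T_i) = 257 × 0.141 × ln(234.3/341) = -13.6 J/K.
Phase change: ΔS₂ = −mL/T_tr = −257 × 11.3 / 234.3 = -12.39 J/K.
ΔS_total = (-13.6) + (-12.39) = -26 J/K.

ΔS = -26 J/K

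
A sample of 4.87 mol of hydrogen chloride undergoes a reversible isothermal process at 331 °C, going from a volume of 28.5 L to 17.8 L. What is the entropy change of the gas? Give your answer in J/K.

ΔS_gas = -19.1 J/K

For an isothermal ideal gas ΔS_gas = nR ln(V₂/V₁) = 4.87 × 8.314 × ln(17.8/28.5) = -19.1 J/K.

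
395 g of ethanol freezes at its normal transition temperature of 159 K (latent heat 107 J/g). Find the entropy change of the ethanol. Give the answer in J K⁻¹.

ΔS = -266 J/K

Heat released by the substance: Q = −mL = −395 × 107 = −42265 J.
At constant T, ΔS = Q_rev/T = −42265 / 159 = -266 J/K.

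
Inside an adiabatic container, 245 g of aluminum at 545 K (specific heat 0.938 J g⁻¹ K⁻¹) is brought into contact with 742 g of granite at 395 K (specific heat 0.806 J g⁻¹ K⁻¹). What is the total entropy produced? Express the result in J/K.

ΔS_total = 8.99 J/K

Energy balance: T_f = (m₁c₁T₁ + m₂c₂T₂)/(m₁c₁ + m₂c₂) = 436.64 K.
ΔS₁ = m₁c₁ ln(T_f/T₁) = 229.81 × ln(436.64/545) = -50.944 J/K.
ΔS₂ = m₂c₂ ln(T_f/T₂) = 598.052 × ln(436.64/395) = 59.938 J/K.
ΔS_total = -50.944 + 59.938 = 8.99 J/K.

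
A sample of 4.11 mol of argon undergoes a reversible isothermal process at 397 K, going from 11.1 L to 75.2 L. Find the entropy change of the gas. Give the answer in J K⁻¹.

ΔS_gas = 65.4 J/K

For an isothermal ideal gas ΔS_gas = nR ln(V₂/V₁) = 4.11 × 8.314 × ln(75.2/11.1) = 65.4 J/K.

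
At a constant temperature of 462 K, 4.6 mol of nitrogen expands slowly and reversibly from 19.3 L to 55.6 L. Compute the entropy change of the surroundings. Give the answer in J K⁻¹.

For an isothermal ideal gas ΔS_gas = nR ln(V₂/V₁) = 4.6 × 8.314 × ln(55.6/19.3) = 40.5 J/K.
The process is reversible, so ΔS_surr = −ΔS_gas = -40.5 J/K and ΔS_universe = 0.

ΔS_surr = -40.5 J/K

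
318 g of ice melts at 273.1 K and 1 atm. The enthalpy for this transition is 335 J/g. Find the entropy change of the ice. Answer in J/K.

Heat absorbed by the substance: Q = mL = 318 × 335 = 106530 J.
At constant T, ΔS = Q_rev/T = 106530 / 273.1 = 390 J/K.

ΔS = 390 J/K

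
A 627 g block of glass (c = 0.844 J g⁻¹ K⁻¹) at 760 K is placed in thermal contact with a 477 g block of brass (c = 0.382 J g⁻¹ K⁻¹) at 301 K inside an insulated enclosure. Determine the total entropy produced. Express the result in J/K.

ΔS_total = 49.2 J/K

Energy balance: T_f = (m₁c₁T₁ + m₂c₂T₂)/(m₁c₁ + m₂c₂) = 642.43 K.
ΔS₁ = m₁c₁ ln(T_f/T₁) = 529.188 × ln(642.43/760) = -88.93 J/K.
ΔS₂ = m₂c₂ ln(T_f/T₂) = 182.214 × ln(642.43/301) = 138.1 J/K.
ΔS_total = -88.93 + 138.1 = 49.2 J/K.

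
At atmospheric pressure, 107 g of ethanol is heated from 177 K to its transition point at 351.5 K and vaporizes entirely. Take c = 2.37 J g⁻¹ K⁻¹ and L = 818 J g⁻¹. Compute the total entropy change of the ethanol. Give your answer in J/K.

Warming step: ΔS₁ = m c ln(T_tr/T_i) = 107 × 2.37 × ln(351.5/177) = 174 J/K.
Phase change: ΔS₂ = +mL/T_tr = 107 × 818 / 351.5 = 249 J/K.
ΔS_total = (174) + (249) = 423 J/K.

ΔS = 423 J/K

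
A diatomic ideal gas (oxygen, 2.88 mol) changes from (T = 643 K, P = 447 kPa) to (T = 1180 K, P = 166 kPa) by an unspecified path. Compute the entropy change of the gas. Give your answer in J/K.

ΔS = nC_p ln(T₂/T₁) − nR ln(P₂/P₁), with C_p = 7R/2 = 29.1 J mol⁻¹ K⁻¹ for a diatomic ideal gas.
ΔS = 2.88 × [29.1 × ln(1180/643) − 8.314 × ln(166/447)] = 74.6 J/K.

ΔS = 74.6 J/K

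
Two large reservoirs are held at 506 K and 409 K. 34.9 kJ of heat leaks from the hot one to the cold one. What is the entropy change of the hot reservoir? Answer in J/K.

ΔS_hot = -69 J/K

The hot reservoir loses heat Q, so ΔS_hot = −Q/T_H = −34900/506 = -69 J/K.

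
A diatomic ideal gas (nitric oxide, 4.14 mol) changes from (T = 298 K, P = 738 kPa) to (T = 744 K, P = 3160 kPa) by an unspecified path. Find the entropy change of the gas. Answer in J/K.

ΔS = 60.2 J/K

ΔS = nC_p ln(T₂/T₁) − nR ln(P₂/P₁), with C_p = 7R/2 = 29.1 J mol⁻¹ K⁻¹ for a diatomic ideal gas.
ΔS = 4.14 × [29.1 × ln(744/298) − 8.314 × ln(3160/738)] = 60.2 J/K.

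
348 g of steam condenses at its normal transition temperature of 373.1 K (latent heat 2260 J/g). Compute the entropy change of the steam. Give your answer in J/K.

ΔS = -2110 J/K

Heat released by the substance: Q = −mL = −348 × 2260 = −786480 J.
At constant T, ΔS = Q_rev/T = −786480 / 373.1 = -2110 J/K.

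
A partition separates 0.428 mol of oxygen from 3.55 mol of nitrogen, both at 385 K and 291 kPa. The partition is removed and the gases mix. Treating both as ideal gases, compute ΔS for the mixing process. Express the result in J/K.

Mole fractions: x_A = 0.428/3.98 = 0.108, x_B = 0.892.
ΔS_mix = −R(n_A ln x_A + n_B ln x_B) = −8.314 × (0.428 ln 0.108 + 3.55 ln 0.892) = 11.3 J/K.

ΔS_mix = 11.3 J/K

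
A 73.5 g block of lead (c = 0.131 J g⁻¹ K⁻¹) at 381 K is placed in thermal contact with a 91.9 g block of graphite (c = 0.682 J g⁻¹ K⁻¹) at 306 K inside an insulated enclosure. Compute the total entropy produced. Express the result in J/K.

Energy balance: T_f = (m₁c₁T₁ + m₂c₂T₂)/(m₁c₁ + m₂c₂) = 315.99 K.
ΔS₁ = m₁c₁ ln(T_f/T₁) = 9.6285 × ln(315.99/381) = -1.801 J/K.
ΔS₂ = m₂c₂ ln(T_f/T₂) = 62.6758 × ln(315.99/306) = 2.013 J/K.
ΔS_total = -1.801 + 2.013 = 0.212 J/K.

ΔS_total = 0.212 J/K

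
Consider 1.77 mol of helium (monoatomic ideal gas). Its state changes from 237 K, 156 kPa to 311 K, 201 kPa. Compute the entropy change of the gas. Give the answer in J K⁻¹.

ΔS = nC_p ln(T₂/T₁) − nR ln(P₂/P₁), with C_p = 5R/2 = 20.79 J mol⁻¹ K⁻¹ for a monoatomic ideal gas.
ΔS = 1.77 × [20.79 × ln(311/237) − 8.314 × ln(201/156)] = 6.27 J/K.

ΔS = 6.27 J/K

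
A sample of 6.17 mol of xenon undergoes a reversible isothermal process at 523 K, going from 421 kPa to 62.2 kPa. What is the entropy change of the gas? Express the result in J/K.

For an isothermal ideal gas ΔS_gas = nR ln(P₁/P₂) = 6.17 × 8.314 × ln(421/62.2) = 98.1 J/K.

ΔS_gas = 98.1 J/K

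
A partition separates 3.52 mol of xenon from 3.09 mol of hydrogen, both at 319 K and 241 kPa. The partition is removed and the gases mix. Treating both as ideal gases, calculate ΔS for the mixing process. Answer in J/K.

Mole fractions: x_A = 3.52/6.61 = 0.533, x_B = 0.467.
ΔS_mix = −R(n_A ln x_A + n_B ln x_B) = −8.314 × (3.52 ln 0.533 + 3.09 ln 0.467) = 38 J/K.

ΔS_mix = 38 J/K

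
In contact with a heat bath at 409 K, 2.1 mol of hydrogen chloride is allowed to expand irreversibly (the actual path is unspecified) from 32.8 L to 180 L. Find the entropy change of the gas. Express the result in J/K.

ΔS_gas = 29.7 J/K

Entropy is a state function, so ΔS_gas depends only on the end states.
For an isothermal ideal gas ΔS_gas = nR ln(V₂/V₁) = 2.1 × 8.314 × ln(180/32.8) = 29.7 J/K.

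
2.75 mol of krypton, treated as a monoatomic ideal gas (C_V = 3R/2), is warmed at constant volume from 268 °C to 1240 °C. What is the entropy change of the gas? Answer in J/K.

ΔS = 35.3 J/K

In kelvin: T₁ = 541.15 K, T₂ = 1513.15 K. At constant volume, ΔS = nC_V ln(T₂/T₁) with C_V = 3R/2 = 12.47 J mol⁻¹ K⁻¹.
ΔS = 2.75 × 12.47 × ln(1513.15/541.15) = 35.3 J/K.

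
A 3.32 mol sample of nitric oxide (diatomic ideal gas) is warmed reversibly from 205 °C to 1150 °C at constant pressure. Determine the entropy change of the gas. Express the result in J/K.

In kelvin: T₁ = 478.15 K, T₂ = 1423.15 K. At constant pressure, ΔS = nC_p ln(T₂/T₁) with C_p = 7R/2 = 29.1 J mol⁻¹ K⁻¹.
ΔS = 3.32 × 29.1 × ln(1423.15/478.15) = 105 J/K.

ΔS = 105 J/K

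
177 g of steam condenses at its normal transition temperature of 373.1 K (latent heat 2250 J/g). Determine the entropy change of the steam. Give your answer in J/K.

ΔS = -1070 J/K

Heat released by the substance: Q = −mL = −177 × 2250 = −398250 J.
At constant T, ΔS = Q_rev/T = −398250 / 373.1 = -1070 J/K.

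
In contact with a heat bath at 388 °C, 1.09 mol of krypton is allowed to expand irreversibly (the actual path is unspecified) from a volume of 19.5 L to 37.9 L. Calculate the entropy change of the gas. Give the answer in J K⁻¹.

ΔS_gas = 6.02 J/K

Entropy is a state function, so ΔS_gas depends only on the end states.
For an isothermal ideal gas ΔS_gas = nR ln(V₂/V₁) = 1.09 × 8.314 × ln(37.9/19.5) = 6.02 J/K.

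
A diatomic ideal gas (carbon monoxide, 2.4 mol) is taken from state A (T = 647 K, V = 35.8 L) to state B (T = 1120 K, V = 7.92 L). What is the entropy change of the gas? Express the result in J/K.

Entropy is a state function: ΔS = nC_V ln(T₂/T₁) + nR ln(V₂/V₁), with C_V = 5R/2 = 20.79 J mol⁻¹ K⁻¹ for a diatomic ideal gas.
ΔS = 2.4 × [20.79 × ln(1120/647) + 8.314 × ln(7.92/35.8)] = -2.73 J/K.

ΔS = -2.73 J/K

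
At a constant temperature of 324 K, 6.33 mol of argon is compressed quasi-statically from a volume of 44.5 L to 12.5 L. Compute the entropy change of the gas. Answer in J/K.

ΔS_gas = -66.8 J/K

For an isothermal ideal gas ΔS_gas = nR ln(V₂/V₁) = 6.33 × 8.314 × ln(12.5/44.5) = -66.8 J/K.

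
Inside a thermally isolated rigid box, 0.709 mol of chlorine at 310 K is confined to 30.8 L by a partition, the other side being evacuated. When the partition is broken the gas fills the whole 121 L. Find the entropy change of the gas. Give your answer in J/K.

No heat is exchanged and no work is done, so the ideal-gas temperature stays constant.
Entropy is a state function; using a reversible isothermal path, ΔS_gas = nR ln(V₂/V₁) = 0.709 × 8.314 × ln(121/30.8) = 8.07 J/K.

ΔS_gas = 8.07 J/K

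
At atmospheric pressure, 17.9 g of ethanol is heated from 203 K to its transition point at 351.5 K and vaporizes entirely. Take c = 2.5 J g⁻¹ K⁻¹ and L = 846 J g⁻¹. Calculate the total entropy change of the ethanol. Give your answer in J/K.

ΔS = 67.7 J/K

Warming step: ΔS₁ = m c ln(T_tr/T_i) = 17.9 × 2.5 × ln(351.5/203) = 24.57 J/K.
Phase change: ΔS₂ = +mL/T_tr = 17.9 × 846 / 351.5 = 43.08 J/K.
ΔS_total = (24.57) + (43.08) = 67.7 J/K.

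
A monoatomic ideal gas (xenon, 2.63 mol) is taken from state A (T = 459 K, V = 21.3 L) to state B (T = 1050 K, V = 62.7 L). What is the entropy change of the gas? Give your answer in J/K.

Entropy is a state function: ΔS = nC_V ln(T₂/T₁) + nR ln(V₂/V₁), with C_V = 3R/2 = 12.47 J mol⁻¹ K⁻¹ for a monoatomic ideal gas.
ΔS = 2.63 × [12.47 × ln(1050/459) + 8.314 × ln(62.7/21.3)] = 50.7 J/K.

ΔS = 50.7 J/K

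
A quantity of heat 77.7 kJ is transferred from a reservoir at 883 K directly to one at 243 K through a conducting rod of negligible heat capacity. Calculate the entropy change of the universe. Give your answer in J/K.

ΔS_total = 232 J/K

ΔS_hot = −Q/T_H = −77700/883 = -88 J/K and ΔS_cold = +Q/T_C = 77700/243 = 319.8 J/K.
ΔS_total = -88 + 319.8 = 232 J/K, positive as the second law requires.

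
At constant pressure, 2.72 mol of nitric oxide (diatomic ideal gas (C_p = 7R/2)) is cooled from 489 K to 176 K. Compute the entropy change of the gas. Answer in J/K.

ΔS = -80.9 J/K

At constant pressure, ΔS = nC_p ln(T₂/T₁) with C_p = 7R/2 = 29.1 J mol⁻¹ K⁻¹.
ΔS = 2.72 × 29.1 × ln(176/489) = -80.9 J/K.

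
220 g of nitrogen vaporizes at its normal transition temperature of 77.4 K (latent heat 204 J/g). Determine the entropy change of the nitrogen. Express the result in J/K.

Heat absorbed by the substance: Q = mL = 220 × 204 = 44880 J.
At constant T, ΔS = Q_rev/T = 44880 / 77.4 = 580 J/K.

ΔS = 580 J/K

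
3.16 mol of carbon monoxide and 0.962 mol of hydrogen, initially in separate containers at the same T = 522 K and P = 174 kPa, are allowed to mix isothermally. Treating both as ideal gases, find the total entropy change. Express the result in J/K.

ΔS_mix = 18.6 J/K

Mole fractions: x_A = 3.16/4.12 = 0.767, x_B = 0.233.
ΔS_mix = −R(n_A ln x_A + n_B ln x_B) = −8.314 × (3.16 ln 0.767 + 0.962 ln 0.233) = 18.6 J/K.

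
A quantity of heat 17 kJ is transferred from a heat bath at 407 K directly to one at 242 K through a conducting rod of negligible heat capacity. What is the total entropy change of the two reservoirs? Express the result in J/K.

ΔS_hot = −Q/T_H = −17000/407 = -41.77 J/K and ΔS_cold = +Q/T_C = 17000/242 = 70.25 J/K.
ΔS_total = -41.77 + 70.25 = 28.5 J/K, positive as the second law requires.

ΔS_total = 28.5 J/K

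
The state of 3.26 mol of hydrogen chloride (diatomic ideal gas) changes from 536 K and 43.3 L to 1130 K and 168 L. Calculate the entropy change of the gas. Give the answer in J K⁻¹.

Entropy is a state function: ΔS = nC_V ln(T₂/T₁) + nR ln(V₂/V₁), with C_V = 5R/2 = 20.79 J mol⁻¹ K⁻¹ for a diatomic ideal gas.
ΔS = 3.26 × [20.79 × ln(1130/536) + 8.314 × ln(168/43.3)] = 87.3 J/K.

ΔS = 87.3 J/K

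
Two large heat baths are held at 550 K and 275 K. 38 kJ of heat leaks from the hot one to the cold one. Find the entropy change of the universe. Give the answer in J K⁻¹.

ΔS_total = 69.1 J/K

ΔS_hot = −Q/T_H = −38000/550 = -69.09 J/K and ΔS_cold = +Q/T_C = 38000/275 = 138.2 J/K.
ΔS_total = -69.09 + 138.2 = 69.1 J/K, positive as the second law requires.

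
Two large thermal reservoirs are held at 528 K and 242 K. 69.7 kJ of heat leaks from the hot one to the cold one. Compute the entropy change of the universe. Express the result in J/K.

ΔS_hot = −Q/T_H = −69700/528 = -132 J/K and ΔS_cold = +Q/T_C = 69700/242 = 288 J/K.
ΔS_total = -132 + 288 = 156 J/K, positive as the second law requires.

ΔS_total = 156 J/K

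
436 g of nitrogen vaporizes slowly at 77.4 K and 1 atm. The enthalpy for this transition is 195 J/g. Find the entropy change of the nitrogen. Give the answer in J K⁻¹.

ΔS = 1100 J/K

Heat absorbed by the substance: Q = mL = 436 × 195 = 85020 J.
At constant T, ΔS = Q_rev/T = 85020 / 77.4 = 1100 J/K.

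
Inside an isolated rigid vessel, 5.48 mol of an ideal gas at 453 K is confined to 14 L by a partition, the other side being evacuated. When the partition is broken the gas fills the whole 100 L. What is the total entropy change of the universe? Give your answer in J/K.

ΔS_universe = 89.6 J/K

For an ideal gas in free expansion Q = 0 and W = 0, so T is unchanged.
Entropy is a state function; using a reversible isothermal path, ΔS_gas = nR ln(V₂/V₁) = 5.48 × 8.314 × ln(100/14) = 89.6 J/K.
The insulated surroundings exchange no heat, so ΔS_surr = 0 and ΔS_universe = ΔS_gas.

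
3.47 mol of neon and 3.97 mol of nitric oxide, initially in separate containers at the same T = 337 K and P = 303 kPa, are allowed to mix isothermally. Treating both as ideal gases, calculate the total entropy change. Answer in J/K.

ΔS_mix = 42.7 J/K

Mole fractions: x_A = 3.47/7.44 = 0.466, x_B = 0.534.
ΔS_mix = −R(n_A ln x_A + n_B ln x_B) = −8.314 × (3.47 ln 0.466 + 3.97 ln 0.534) = 42.7 J/K.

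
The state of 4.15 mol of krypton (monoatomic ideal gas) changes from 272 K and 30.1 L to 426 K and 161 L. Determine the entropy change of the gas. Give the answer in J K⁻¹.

Entropy is a state function: ΔS = nC_V ln(T₂/T₁) + nR ln(V₂/V₁), with C_V = 3R/2 = 12.47 J mol⁻¹ K⁻¹ for a monoatomic ideal gas.
ΔS = 4.15 × [12.47 × ln(426/272) + 8.314 × ln(161/30.1)] = 81.1 J/K.

ΔS = 81.1 J/K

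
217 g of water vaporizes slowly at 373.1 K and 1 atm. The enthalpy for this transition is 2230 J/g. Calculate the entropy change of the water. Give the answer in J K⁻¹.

ΔS = 1300 J/K

Heat absorbed by the substance: Q = mL = 217 × 2230 = 483910 J.
At constant T, ΔS = Q_rev/T = 483910 / 373.1 = 1300 J/K.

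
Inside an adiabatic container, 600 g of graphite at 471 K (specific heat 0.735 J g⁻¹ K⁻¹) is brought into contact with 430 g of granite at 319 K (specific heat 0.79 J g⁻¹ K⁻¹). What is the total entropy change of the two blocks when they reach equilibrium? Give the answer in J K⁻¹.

ΔS_total = 14.2 J/K

Energy balance: T_f = (m₁c₁T₁ + m₂c₂T₂)/(m₁c₁ + m₂c₂) = 404.86 K.
ΔS₁ = m₁c₁ ln(T_f/T₁) = 441 × ln(404.86/471) = -66.73 J/K.
ΔS₂ = m₂c₂ ln(T_f/T₂) = 339.7 × ln(404.86/319) = 80.97 J/K.
ΔS_total = -66.73 + 80.97 = 14.2 J/K.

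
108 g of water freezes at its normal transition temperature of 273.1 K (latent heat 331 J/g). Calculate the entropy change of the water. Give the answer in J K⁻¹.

ΔS = -131 J/K

Heat released by the substance: Q = −mL = −108 × 331 = −35748 J.
At constant T, ΔS = Q_rev/T = −35748 / 273.1 = -131 J/K.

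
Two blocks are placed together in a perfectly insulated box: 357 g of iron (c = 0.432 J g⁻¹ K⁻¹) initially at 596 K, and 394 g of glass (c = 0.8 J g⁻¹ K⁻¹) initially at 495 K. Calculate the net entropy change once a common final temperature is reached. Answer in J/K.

Energy balance: T_f = (m₁c₁T₁ + m₂c₂T₂)/(m₁c₁ + m₂c₂) = 528.18 K.
ΔS₁ = m₁c₁ ln(T_f/T₁) = 154.224 × ln(528.18/596) = -18.63 J/K.
ΔS₂ = m₂c₂ ln(T_f/T₂) = 315.2 × ln(528.18/495) = 20.45 J/K.
ΔS_total = -18.63 + 20.45 = 1.82 J/K.

ΔS_total = 1.82 J/K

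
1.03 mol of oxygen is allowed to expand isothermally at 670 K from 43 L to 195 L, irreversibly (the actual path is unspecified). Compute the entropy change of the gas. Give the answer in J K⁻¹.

ΔS_gas = 12.9 J/K

Entropy is a state function, so ΔS_gas depends only on the end states.
For an isothermal ideal gas ΔS_gas = nR ln(V₂/V₁) = 1.03 × 8.314 × ln(195/43) = 12.9 J/K.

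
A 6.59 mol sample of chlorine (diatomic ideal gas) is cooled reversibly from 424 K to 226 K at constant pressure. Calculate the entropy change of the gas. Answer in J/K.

ΔS = -121 J/K

At constant pressure, ΔS = nC_p ln(T₂/T₁) with C_p = 7R/2 = 29.1 J mol⁻¹ K⁻¹.
ΔS = 6.59 × 29.1 × ln(226/424) = -121 J/K.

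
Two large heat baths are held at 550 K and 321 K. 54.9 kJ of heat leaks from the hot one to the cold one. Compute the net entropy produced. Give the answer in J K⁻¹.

ΔS_total = 71.2 J/K

ΔS_hot = −Q/T_H = −54900/550 = -99.82 J/K and ΔS_cold = +Q/T_C = 54900/321 = 171 J/K.
ΔS_total = -99.82 + 171 = 71.2 J/K, positive as the second law requires.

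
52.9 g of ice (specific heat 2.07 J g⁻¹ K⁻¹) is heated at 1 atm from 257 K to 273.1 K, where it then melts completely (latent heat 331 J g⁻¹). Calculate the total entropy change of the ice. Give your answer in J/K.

ΔS = 70.8 J/K

Warming step: ΔS₁ = m c ln(T_tr/T_i) = 52.9 × 2.07 × ln(273.1/257) = 6.654 J/K.
Phase change: ΔS₂ = +mL/T_tr = 52.9 × 331 / 273.1 = 64.12 J/K.
ΔS_total = (6.654) + (64.12) = 70.8 J/K.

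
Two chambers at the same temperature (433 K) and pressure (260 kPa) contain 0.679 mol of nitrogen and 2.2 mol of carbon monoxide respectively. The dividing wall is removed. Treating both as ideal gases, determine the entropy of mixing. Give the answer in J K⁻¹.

Mole fractions: x_A = 0.679/2.88 = 0.236, x_B = 0.764.
ΔS_mix = −R(n_A ln x_A + n_B ln x_B) = −8.314 × (0.679 ln 0.236 + 2.2 ln 0.764) = 13.1 J/K.

ΔS_mix = 13.1 J/K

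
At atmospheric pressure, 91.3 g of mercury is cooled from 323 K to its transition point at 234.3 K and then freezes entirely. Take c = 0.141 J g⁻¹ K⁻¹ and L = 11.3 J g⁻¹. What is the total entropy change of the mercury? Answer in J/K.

ΔS = -8.54 J/K

Cooling step: ΔS₁ = m c ln(T_tr/T_i) = 91.3 × 0.141 × ln(234.3/323) = -4.133 J/K.
Phase change: ΔS₂ = −mL/T_tr = −91.3 × 11.3 / 234.3 = -4.403 J/K.
ΔS_total = (-4.133) + (-4.403) = -8.54 J/K.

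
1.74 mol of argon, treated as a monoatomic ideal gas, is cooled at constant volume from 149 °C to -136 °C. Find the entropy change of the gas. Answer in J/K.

ΔS = -24.4 J/K

In kelvin: T₁ = 422.15 K, T₂ = 137.15 K. At constant volume, ΔS = nC_V ln(T₂/T₁) with C_V = 3R/2 = 12.47 J mol⁻¹ K⁻¹.
ΔS = 1.74 × 12.47 × ln(137.15/422.15) = -24.4 J/K.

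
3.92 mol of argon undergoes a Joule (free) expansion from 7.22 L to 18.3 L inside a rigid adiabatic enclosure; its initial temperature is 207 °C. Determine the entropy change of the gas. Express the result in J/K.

ΔS_gas = 30.3 J/K

No heat is exchanged and no work is done, so the ideal-gas temperature stays constant.
Entropy is a state function; using a reversible isothermal path, ΔS_gas = nR ln(V₂/V₁) = 3.92 × 8.314 × ln(18.3/7.22) = 30.3 J/K.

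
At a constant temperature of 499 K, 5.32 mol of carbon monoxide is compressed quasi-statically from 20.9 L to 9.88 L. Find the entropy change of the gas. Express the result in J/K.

ΔS_gas = -33.1 J/K

For an isothermal ideal gas ΔS_gas = nR ln(V₂/V₁) = 5.32 × 8.314 × ln(9.88/20.9) = -33.1 J/K.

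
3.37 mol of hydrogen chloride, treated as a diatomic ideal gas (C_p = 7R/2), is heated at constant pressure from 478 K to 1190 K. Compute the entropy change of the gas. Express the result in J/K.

At constant pressure, ΔS = nC_p ln(T₂/T₁) with C_p = 7R/2 = 29.1 J mol⁻¹ K⁻¹.
ΔS = 3.37 × 29.1 × ln(1190/478) = 89.4 J/K.

ΔS = 89.4 J/K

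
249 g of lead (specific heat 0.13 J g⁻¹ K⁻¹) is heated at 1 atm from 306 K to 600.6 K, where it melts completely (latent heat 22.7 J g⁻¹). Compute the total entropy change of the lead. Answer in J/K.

ΔS = 31.2 J/K

Warming step: ΔS₁ = m c ln(T_tr/T_i) = 249 × 0.13 × ln(600.6/306) = 21.83 J/K.
Phase change: ΔS₂ = +mL/T_tr = 249 × 22.7 / 600.6 = 9.411 J/K.
ΔS_total = (21.83) + (9.411) = 31.2 J/K.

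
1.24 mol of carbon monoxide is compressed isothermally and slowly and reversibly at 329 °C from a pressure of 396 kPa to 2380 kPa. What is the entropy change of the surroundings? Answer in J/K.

For an isothermal ideal gas ΔS_gas = nR ln(P₁/P₂) = 1.24 × 8.314 × ln(396/2380) = -18.5 J/K.
The process is reversible, so ΔS_surr = −ΔS_gas = 18.5 J/K and ΔS_universe = 0.

ΔS_surr = 18.5 J/K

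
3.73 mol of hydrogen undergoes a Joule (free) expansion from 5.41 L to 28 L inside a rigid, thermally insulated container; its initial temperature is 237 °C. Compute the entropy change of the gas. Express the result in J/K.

No heat is exchanged and no work is done, so the ideal-gas temperature stays constant.
Entropy is a state function; using a reversible isothermal path, ΔS_gas = nR ln(V₂/V₁) = 3.73 × 8.314 × ln(28/5.41) = 51 J/K.

ΔS_gas = 51 J/K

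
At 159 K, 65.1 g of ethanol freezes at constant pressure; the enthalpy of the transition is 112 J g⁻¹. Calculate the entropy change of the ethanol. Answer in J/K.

ΔS = -45.9 J/K

Heat released by the substance: Q = −mL = −65.1 × 112 = −7291.2 J.
At constant T, ΔS = Q_rev/T = −7291.2 / 159 = -45.9 J/K.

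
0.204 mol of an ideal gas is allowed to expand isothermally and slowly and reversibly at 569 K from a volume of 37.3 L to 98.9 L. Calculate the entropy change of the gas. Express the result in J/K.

For an isothermal ideal gas ΔS_gas = nR ln(V₂/V₁) = 0.204 × 8.314 × ln(98.9/37.3) = 1.65 J/K.

ΔS_gas = 1.65 J/K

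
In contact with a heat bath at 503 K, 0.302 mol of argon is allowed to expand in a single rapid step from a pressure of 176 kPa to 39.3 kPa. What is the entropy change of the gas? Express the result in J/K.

ΔS_gas = 3.76 J/K

Entropy is a state function, so ΔS_gas depends only on the end states.
For an isothermal ideal gas ΔS_gas = nR ln(P₁/P₂) = 0.302 × 8.314 × ln(176/39.3) = 3.76 J/K.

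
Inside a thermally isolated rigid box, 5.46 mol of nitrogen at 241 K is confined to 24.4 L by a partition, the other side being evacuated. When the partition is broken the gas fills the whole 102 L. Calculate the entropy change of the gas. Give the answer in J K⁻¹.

ΔS_gas = 64.9 J/K

For an ideal gas in free expansion Q = 0 and W = 0, so T is unchanged.
Entropy is a state function; using a reversible isothermal path, ΔS_gas = nR ln(V₂/V₁) = 5.46 × 8.314 × ln(102/24.4) = 64.9 J/K.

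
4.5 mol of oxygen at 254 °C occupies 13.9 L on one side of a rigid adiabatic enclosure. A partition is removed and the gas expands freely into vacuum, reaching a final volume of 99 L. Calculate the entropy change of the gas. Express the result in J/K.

For an ideal gas in free expansion Q = 0 and W = 0, so T is unchanged.
Entropy is a state function; using a reversible isothermal path, ΔS_gas = nR ln(V₂/V₁) = 4.5 × 8.314 × ln(99/13.9) = 73.5 J/K.

ΔS_gas = 73.5 J/K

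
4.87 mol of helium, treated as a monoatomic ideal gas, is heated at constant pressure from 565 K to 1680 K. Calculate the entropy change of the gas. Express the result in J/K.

At constant pressure, ΔS = nC_p ln(T₂/T₁) with C_p = 5R/2 = 20.79 J mol⁻¹ K⁻¹.
ΔS = 4.87 × 20.79 × ln(1680/565) = 110 J/K.

ΔS = 110 J/K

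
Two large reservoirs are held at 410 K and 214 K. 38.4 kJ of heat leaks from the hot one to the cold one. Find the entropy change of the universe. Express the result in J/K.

ΔS_total = 85.8 J/K

ΔS_hot = −Q/T_H = −38400/410 = -93.659 J/K and ΔS_cold = +Q/T_C = 38400/214 = 179.44 J/K.
ΔS_total = -93.659 + 179.44 = 85.8 J/K, positive as the second law requires.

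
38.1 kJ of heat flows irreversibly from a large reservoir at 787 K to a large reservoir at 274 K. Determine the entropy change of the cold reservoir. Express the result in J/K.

The cold reservoir gains heat Q, so ΔS_cold = +Q/T_C = 38100/274 = 139 J/K.

ΔS_cold = 139 J/K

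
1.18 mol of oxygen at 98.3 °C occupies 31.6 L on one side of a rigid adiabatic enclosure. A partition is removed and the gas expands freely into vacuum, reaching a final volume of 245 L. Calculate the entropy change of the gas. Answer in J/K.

For an ideal gas in free expansion Q = 0 and W = 0, so T is unchanged.
Entropy is a state function; using a reversible isothermal path, ΔS_gas = nR ln(V₂/V₁) = 1.18 × 8.314 × ln(245/31.6) = 20.1 J/K.

ΔS_gas = 20.1 J/K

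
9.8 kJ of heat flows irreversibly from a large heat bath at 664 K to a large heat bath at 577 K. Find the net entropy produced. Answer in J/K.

ΔS_hot = −Q/T_H = −9800/664 = -14.759 J/K and ΔS_cold = +Q/T_C = 9800/577 = 16.984 J/K.
ΔS_total = -14.759 + 16.984 = 2.23 J/K, positive as the second law requires.

ΔS_total = 2.23 J/K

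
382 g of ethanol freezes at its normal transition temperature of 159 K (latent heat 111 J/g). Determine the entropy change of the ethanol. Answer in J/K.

ΔS = -267 J/K

Heat released by the substance: Q = −mL = −382 × 111 = −42402 J.
At constant T, ΔS = Q_rev/T = −42402 / 159 = -267 J/K.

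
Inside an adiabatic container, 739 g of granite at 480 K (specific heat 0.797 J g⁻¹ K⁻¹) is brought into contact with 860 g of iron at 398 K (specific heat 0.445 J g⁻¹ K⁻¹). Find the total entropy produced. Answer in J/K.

Energy balance: T_f = (m₁c₁T₁ + m₂c₂T₂)/(m₁c₁ + m₂c₂) = 447.7 K.
ΔS₁ = m₁c₁ ln(T_f/T₁) = 588.983 × ln(447.7/480) = -41.025 J/K.
ΔS₂ = m₂c₂ ln(T_f/T₂) = 382.7 × ln(447.7/398) = 45.036 J/K.
ΔS_total = -41.025 + 45.036 = 4.01 J/K.

ΔS_total = 4.01 J/K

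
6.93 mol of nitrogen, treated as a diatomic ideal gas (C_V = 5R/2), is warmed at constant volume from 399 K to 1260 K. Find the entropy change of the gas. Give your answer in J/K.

ΔS = 166 J/K

At constant volume, ΔS = nC_V ln(T₂/T₁) with C_V = 5R/2 = 20.79 J mol⁻¹ K⁻¹.
ΔS = 6.93 × 20.79 × ln(1260/399) = 166 J/K.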